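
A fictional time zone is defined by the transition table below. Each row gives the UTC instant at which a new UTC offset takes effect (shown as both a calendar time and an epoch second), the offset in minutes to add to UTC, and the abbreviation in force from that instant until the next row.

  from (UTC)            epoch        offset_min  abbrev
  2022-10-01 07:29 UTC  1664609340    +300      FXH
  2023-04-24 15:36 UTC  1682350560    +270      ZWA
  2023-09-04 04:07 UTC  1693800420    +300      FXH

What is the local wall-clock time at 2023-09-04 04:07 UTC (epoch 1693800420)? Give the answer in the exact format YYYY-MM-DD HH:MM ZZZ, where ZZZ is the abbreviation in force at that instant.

Query: 2023-09-04 04:07 UTC
Rule 3/3 (FXH, +05:00): 2023-09-04 04:07 UTC ≤ query < +∞
4·60 + 7 + 300 = 547 min
547 = 0·1440 + 547; 547 = 9·60 + 7 → 09:07, same day
→ 2023-09-04 09:07 FXH

2023-09-04 09:07 FXH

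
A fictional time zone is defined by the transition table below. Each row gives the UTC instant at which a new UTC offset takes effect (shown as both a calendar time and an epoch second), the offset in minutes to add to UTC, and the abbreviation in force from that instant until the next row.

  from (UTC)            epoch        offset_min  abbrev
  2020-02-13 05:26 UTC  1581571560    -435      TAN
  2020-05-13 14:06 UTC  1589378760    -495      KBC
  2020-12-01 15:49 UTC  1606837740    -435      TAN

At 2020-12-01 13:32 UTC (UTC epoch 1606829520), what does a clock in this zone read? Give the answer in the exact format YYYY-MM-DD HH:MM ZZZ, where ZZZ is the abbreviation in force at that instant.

2020-12-01 05:17 KBC

Query: 2020-12-01 13:32 UTC
Rule 2/3 (KBC, -08:15): 2020-05-13 14:06 UTC ≤ query < 2020-12-01 15:49 UTC
13·60 + 32 - 495 = 317 min
317 = 0·1440 + 317; 317 = 5·60 + 17 → 05:17, same day
→ 2020-12-01 05:17 KBC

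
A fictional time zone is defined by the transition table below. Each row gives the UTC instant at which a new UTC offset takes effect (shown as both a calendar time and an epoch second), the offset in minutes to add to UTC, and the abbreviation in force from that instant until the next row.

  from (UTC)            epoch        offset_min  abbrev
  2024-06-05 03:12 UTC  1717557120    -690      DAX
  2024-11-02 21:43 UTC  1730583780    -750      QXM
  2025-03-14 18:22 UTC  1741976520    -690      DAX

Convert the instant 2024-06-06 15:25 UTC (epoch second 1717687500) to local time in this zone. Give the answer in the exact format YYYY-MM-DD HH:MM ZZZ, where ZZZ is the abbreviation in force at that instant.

Query: 2024-06-06 15:25 UTC
Rule 1/3 (DAX, -11:30): 2024-06-05 03:12 UTC ≤ query < 2024-11-02 21:43 UTC
15·60 + 25 - 690 = 235 min
235 = 0·1440 + 235; 235 = 3·60 + 55 → 03:55, same day
→ 2024-06-06 03:55 DAX

2024-06-06 03:55 DAX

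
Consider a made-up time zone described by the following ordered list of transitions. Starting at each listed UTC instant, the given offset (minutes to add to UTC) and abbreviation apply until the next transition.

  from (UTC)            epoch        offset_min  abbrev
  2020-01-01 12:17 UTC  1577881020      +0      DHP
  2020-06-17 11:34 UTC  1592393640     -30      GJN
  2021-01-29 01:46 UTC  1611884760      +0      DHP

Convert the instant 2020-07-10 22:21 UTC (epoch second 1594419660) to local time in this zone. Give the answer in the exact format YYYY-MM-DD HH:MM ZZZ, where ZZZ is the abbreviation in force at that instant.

2020-07-10 21:51 GJN

Query: 2020-07-10 22:21 UTC
Rule 2/3 (GJN, -00:30): 2020-06-17 11:34 UTC ≤ query < 2021-01-29 01:46 UTC
22·60 + 21 - 30 = 1311 min
1311 = 0·1440 + 1311; 1311 = 21·60 + 51 → 21:51, same day
→ 2020-07-10 21:51 GJN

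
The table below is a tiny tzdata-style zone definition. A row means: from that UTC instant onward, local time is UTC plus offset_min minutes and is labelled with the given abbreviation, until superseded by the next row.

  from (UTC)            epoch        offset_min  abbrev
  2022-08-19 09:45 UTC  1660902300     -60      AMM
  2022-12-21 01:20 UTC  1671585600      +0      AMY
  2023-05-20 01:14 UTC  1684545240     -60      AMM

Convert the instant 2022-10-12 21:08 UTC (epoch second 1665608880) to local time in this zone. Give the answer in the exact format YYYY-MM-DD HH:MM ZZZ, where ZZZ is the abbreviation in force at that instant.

2022-10-12 20:08 AMM

Query: 2022-10-12 21:08 UTC
Rule 1/3 (AMM, -01:00): 2022-08-19 09:45 UTC ≤ query < 2022-12-21 01:20 UTC
21·60 + 8 - 60 = 1208 min
1208 = 0·1440 + 1208; 1208 = 20·60 + 8 → 20:08, same day
→ 2022-10-12 20:08 AMM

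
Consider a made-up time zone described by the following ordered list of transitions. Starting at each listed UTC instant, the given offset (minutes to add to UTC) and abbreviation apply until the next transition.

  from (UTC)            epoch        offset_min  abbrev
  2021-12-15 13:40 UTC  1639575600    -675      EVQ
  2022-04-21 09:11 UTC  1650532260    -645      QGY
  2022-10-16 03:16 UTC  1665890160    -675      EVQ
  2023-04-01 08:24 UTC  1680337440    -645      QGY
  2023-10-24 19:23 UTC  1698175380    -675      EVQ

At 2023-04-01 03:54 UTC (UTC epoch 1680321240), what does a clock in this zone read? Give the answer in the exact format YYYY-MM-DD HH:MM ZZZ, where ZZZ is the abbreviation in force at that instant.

2023-03-31 16:39 EVQ

Query: 2023-04-01 03:54 UTC
Rule 3/5 (EVQ, -11:15): 2022-10-16 03:16 UTC ≤ query < 2023-04-01 08:24 UTC
3·60 + 54 - 675 = -441 min
-441 = -1·1440 + 999; 999 = 16·60 + 39 → 16:39, 2023-04-01 - 1 day = 2023-03-31
→ 2023-03-31 16:39 EVQ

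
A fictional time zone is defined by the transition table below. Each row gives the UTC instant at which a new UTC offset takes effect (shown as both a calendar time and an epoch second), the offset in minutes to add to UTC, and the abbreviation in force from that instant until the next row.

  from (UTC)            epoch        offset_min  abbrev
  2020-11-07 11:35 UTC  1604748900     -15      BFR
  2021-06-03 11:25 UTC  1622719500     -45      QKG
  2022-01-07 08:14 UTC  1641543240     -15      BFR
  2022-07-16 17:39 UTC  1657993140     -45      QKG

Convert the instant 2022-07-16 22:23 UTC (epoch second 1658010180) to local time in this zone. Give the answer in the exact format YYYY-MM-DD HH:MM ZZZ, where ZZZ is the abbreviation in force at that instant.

2022-07-16 21:38 QKG

Query: 2022-07-16 22:23 UTC
Rule 4/4 (QKG, -00:45): 2022-07-16 17:39 UTC ≤ query < +∞
22·60 + 23 - 45 = 1298 min
1298 = 0·1440 + 1298; 1298 = 21·60 + 38 → 21:38, same day
→ 2022-07-16 21:38 QKG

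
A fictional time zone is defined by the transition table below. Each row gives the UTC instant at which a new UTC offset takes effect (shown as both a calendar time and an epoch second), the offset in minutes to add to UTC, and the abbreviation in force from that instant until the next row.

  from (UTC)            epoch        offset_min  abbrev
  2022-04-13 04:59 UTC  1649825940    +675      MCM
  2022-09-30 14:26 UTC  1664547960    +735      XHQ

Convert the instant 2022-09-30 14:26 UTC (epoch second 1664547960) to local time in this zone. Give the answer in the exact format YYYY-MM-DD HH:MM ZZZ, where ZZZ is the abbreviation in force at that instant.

Query: 2022-09-30 14:26 UTC
Rule 2/2 (XHQ, +12:15): 2022-09-30 14:26 UTC ≤ query < +∞
14·60 + 26 + 735 = 1601 min
1601 = 1·1440 + 161; 161 = 2·60 + 41 → 02:41, 2022-09-30 + 1 day = 2022-10-01
→ 2022-10-01 02:41 XHQ

2022-10-01 02:41 XHQ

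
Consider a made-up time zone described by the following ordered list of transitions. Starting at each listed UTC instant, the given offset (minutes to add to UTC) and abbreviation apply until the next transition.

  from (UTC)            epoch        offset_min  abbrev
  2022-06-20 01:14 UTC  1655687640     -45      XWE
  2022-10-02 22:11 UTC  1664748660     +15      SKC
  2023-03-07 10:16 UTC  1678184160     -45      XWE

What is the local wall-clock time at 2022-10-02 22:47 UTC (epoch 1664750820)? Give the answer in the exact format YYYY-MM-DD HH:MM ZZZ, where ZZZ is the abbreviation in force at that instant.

Query: 2022-10-02 22:47 UTC
Rule 2/3 (SKC, +00:15): 2022-10-02 22:11 UTC ≤ query < 2023-03-07 10:16 UTC
22·60 + 47 + 15 = 1382 min
1382 = 0·1440 + 1382; 1382 = 23·60 + 2 → 23:02, same day
→ 2022-10-02 23:02 SKC

2022-10-02 23:02 SKC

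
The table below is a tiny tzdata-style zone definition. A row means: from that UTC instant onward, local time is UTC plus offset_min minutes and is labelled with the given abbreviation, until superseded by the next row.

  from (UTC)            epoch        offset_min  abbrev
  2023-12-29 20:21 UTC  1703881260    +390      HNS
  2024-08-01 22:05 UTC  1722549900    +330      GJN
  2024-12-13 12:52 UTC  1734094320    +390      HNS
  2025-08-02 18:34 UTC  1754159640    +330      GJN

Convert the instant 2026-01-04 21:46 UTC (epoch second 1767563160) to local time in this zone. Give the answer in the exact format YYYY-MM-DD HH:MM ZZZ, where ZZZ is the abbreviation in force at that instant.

2026-01-05 03:16 GJN

Query: 2026-01-04 21:46 UTC
Rule 4/4 (GJN, +05:30): 2025-08-02 18:34 UTC ≤ query < +∞
21·60 + 46 + 330 = 1636 min
1636 = 1·1440 + 196; 196 = 3·60 + 16 → 03:16, 2026-01-04 + 1 day = 2026-01-05
→ 2026-01-05 03:16 GJN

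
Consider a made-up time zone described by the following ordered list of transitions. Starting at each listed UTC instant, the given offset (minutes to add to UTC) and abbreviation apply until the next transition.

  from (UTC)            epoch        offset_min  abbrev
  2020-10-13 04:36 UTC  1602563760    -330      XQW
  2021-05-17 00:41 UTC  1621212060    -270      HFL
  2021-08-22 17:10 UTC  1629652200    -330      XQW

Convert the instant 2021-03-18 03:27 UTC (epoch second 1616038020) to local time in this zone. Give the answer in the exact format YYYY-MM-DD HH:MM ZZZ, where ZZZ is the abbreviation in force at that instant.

2021-03-17 21:57 XQW

Query: 2021-03-18 03:27 UTC
Rule 1/3 (XQW, -05:30): 2020-10-13 04:36 UTC ≤ query < 2021-05-17 00:41 UTC
3·60 + 27 - 330 = -123 min
-123 = -1·1440 + 1317; 1317 = 21·60 + 57 → 21:57, 2021-03-18 - 1 day = 2021-03-17
→ 2021-03-17 21:57 XQW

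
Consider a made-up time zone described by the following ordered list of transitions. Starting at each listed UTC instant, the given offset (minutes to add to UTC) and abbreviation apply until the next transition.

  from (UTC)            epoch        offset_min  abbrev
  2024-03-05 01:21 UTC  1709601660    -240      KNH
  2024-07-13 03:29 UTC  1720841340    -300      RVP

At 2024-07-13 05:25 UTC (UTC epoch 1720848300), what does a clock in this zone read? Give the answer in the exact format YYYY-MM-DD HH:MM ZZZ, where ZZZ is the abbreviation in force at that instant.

2024-07-13 00:25 RVP

Query: 2024-07-13 05:25 UTC
Rule 2/2 (RVP, -05:00): 2024-07-13 03:29 UTC ≤ query < +∞
5·60 + 25 - 300 = 25 min
25 = 0·1440 + 25; 25 = 0·60 + 25 → 00:25, same day
→ 2024-07-13 00:25 RVP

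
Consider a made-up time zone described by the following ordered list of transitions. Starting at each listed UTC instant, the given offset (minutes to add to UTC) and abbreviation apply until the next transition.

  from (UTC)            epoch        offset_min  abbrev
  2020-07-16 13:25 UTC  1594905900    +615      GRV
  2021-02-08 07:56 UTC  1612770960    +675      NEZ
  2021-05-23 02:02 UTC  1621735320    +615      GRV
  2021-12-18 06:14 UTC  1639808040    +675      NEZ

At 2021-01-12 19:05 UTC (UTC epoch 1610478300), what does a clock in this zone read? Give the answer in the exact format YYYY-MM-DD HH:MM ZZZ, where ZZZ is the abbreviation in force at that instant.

2021-01-13 05:20 GRV

Query: 2021-01-12 19:05 UTC
Rule 1/4 (GRV, +10:15): 2020-07-16 13:25 UTC ≤ query < 2021-02-08 07:56 UTC
19·60 + 5 + 615 = 1760 min
1760 = 1·1440 + 320; 320 = 5·60 + 20 → 05:20, 2021-01-12 + 1 day = 2021-01-13
→ 2021-01-13 05:20 GRV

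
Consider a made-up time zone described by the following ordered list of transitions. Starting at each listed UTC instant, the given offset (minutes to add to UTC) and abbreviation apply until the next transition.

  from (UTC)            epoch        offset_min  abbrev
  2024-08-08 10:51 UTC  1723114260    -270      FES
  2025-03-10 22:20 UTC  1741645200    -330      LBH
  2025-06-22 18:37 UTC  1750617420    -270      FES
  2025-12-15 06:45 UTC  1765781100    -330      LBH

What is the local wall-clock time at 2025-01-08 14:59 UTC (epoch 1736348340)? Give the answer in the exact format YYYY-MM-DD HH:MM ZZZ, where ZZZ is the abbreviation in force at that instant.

Query: 2025-01-08 14:59 UTC
Rule 1/4 (FES, -04:30): 2024-08-08 10:51 UTC ≤ query < 2025-03-10 22:20 UTC
14·60 + 59 - 270 = 629 min
629 = 0·1440 + 629; 629 = 10·60 + 29 → 10:29, same day
→ 2025-01-08 10:29 FES

2025-01-08 10:29 FES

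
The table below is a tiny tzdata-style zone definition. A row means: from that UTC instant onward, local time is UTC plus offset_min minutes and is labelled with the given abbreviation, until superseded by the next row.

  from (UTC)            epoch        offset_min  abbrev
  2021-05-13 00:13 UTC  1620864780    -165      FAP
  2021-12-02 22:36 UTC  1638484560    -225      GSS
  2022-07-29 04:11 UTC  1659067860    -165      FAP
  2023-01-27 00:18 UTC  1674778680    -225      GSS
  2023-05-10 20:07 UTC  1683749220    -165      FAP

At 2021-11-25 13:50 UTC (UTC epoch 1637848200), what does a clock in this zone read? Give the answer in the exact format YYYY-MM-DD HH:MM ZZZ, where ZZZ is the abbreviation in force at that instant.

2021-11-25 11:05 FAP

Query: 2021-11-25 13:50 UTC
Rule 1/5 (FAP, -02:45): 2021-05-13 00:13 UTC ≤ query < 2021-12-02 22:36 UTC
13·60 + 50 - 165 = 665 min
665 = 0·1440 + 665; 665 = 11·60 + 5 → 11:05, same day
→ 2021-11-25 11:05 FAP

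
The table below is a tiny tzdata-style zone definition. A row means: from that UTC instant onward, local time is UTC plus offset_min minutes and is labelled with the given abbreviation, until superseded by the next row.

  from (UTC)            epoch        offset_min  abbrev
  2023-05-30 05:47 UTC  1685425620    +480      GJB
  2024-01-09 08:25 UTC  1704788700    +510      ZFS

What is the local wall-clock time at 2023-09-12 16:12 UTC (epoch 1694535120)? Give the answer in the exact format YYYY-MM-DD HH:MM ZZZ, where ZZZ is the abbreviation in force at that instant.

2023-09-13 00:12 GJB

Query: 2023-09-12 16:12 UTC
Rule 1/2 (GJB, +08:00): 2023-05-30 05:47 UTC ≤ query < 2024-01-09 08:25 UTC
16·60 + 12 + 480 = 1452 min
1452 = 1·1440 + 12; 12 = 0·60 + 12 → 00:12, 2023-09-12 + 1 day = 2023-09-13
→ 2023-09-13 00:12 GJB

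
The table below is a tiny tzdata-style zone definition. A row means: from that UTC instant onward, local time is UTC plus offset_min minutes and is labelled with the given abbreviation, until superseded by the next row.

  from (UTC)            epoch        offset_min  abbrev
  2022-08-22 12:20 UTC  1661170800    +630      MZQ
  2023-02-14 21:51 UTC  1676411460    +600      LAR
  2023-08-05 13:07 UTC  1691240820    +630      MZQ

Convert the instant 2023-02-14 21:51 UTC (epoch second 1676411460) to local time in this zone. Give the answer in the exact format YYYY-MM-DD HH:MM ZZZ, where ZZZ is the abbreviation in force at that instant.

Query: 2023-02-14 21:51 UTC
Rule 2/3 (LAR, +10:00): 2023-02-14 21:51 UTC ≤ query < 2023-08-05 13:07 UTC
21·60 + 51 + 600 = 1911 min
1911 = 1·1440 + 471; 471 = 7·60 + 51 → 07:51, 2023-02-14 + 1 day = 2023-02-15
→ 2023-02-15 07:51 LAR

2023-02-15 07:51 LAR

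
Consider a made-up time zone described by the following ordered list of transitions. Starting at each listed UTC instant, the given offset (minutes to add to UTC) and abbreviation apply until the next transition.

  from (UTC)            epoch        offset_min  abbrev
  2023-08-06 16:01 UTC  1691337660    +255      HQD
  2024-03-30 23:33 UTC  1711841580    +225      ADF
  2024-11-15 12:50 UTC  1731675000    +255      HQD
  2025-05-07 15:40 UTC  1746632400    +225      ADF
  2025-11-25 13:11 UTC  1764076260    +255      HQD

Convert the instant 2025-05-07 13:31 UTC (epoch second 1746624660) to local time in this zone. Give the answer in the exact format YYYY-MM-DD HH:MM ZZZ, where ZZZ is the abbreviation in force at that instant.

Query: 2025-05-07 13:31 UTC
Rule 3/5 (HQD, +04:15): 2024-11-15 12:50 UTC ≤ query < 2025-05-07 15:40 UTC
13·60 + 31 + 255 = 1066 min
1066 = 0·1440 + 1066; 1066 = 17·60 + 46 → 17:46, same day
→ 2025-05-07 17:46 HQD

2025-05-07 17:46 HQD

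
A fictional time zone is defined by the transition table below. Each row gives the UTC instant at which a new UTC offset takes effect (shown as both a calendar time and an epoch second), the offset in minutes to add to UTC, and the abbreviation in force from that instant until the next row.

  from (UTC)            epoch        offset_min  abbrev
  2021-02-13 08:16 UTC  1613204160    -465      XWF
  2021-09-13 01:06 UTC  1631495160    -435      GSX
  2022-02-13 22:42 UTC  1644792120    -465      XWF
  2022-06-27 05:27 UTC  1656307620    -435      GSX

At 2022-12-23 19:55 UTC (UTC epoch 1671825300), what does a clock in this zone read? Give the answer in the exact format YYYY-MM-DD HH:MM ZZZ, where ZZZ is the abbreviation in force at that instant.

Query: 2022-12-23 19:55 UTC
Rule 4/4 (GSX, -07:15): 2022-06-27 05:27 UTC ≤ query < +∞
19·60 + 55 - 435 = 760 min
760 = 0·1440 + 760; 760 = 12·60 + 40 → 12:40, same day
→ 2022-12-23 12:40 GSX

2022-12-23 12:40 GSX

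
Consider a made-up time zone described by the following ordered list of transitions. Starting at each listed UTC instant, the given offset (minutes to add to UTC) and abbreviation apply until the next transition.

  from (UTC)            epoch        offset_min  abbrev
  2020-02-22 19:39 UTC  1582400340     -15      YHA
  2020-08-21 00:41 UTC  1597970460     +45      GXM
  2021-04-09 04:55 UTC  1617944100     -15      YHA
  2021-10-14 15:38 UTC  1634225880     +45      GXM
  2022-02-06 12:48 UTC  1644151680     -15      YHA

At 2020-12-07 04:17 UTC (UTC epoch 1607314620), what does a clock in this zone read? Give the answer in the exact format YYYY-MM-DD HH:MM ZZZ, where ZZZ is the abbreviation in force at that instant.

Query: 2020-12-07 04:17 UTC
Rule 2/5 (GXM, +00:45): 2020-08-21 00:41 UTC ≤ query < 2021-04-09 04:55 UTC
4·60 + 17 + 45 = 302 min
302 = 0·1440 + 302; 302 = 5·60 + 2 → 05:02, same day
→ 2020-12-07 05:02 GXM

2020-12-07 05:02 GXM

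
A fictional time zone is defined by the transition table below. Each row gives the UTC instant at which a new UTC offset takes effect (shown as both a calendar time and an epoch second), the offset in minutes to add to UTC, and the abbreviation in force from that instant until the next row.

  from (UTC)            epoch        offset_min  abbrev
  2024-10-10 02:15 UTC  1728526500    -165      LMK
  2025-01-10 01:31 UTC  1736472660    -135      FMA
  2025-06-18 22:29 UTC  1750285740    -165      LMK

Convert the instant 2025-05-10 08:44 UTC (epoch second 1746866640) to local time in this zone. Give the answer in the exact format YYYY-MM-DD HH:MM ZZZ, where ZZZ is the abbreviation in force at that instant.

Query: 2025-05-10 08:44 UTC
Rule 2/3 (FMA, -02:15): 2025-01-10 01:31 UTC ≤ query < 2025-06-18 22:29 UTC
8·60 + 44 - 135 = 389 min
389 = 0·1440 + 389; 389 = 6·60 + 29 → 06:29, same day
→ 2025-05-10 06:29 FMA

2025-05-10 06:29 FMA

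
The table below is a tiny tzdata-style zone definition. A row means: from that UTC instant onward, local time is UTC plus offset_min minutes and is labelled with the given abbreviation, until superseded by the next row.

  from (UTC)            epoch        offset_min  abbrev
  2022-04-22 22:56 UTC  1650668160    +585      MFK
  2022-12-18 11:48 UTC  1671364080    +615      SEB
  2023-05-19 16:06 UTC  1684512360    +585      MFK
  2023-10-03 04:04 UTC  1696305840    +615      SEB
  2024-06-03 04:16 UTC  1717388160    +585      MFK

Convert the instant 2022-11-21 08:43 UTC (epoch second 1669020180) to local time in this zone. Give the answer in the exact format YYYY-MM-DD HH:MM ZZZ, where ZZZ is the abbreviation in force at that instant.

Query: 2022-11-21 08:43 UTC
Rule 1/5 (MFK, +09:45): 2022-04-22 22:56 UTC ≤ query < 2022-12-18 11:48 UTC
8·60 + 43 + 585 = 1108 min
1108 = 0·1440 + 1108; 1108 = 18·60 + 28 → 18:28, same day
→ 2022-11-21 18:28 MFK

2022-11-21 18:28 MFK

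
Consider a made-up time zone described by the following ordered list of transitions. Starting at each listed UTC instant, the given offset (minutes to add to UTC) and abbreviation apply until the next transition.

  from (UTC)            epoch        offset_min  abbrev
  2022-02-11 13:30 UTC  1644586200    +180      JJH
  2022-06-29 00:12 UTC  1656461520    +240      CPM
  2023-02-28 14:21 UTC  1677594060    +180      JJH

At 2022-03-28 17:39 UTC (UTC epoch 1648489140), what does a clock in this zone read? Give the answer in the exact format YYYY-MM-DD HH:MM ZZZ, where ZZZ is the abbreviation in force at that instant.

2022-03-28 20:39 JJH

Query: 2022-03-28 17:39 UTC
Rule 1/3 (JJH, +03:00): 2022-02-11 13:30 UTC ≤ query < 2022-06-29 00:12 UTC
17·60 + 39 + 180 = 1239 min
1239 = 0·1440 + 1239; 1239 = 20·60 + 39 → 20:39, same day
→ 2022-03-28 20:39 JJH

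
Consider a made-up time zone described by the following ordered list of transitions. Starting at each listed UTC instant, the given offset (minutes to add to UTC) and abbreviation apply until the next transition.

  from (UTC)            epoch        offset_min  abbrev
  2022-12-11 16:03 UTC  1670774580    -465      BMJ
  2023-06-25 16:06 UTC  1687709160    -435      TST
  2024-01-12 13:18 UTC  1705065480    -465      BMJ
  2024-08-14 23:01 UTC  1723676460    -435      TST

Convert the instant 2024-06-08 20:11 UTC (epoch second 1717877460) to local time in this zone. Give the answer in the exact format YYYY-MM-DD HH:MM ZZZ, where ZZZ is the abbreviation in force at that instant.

2024-06-08 12:26 BMJ

Query: 2024-06-08 20:11 UTC
Rule 3/4 (BMJ, -07:45): 2024-01-12 13:18 UTC ≤ query < 2024-08-14 23:01 UTC
20·60 + 11 - 465 = 746 min
746 = 0·1440 + 746; 746 = 12·60 + 26 → 12:26, same day
→ 2024-06-08 12:26 BMJ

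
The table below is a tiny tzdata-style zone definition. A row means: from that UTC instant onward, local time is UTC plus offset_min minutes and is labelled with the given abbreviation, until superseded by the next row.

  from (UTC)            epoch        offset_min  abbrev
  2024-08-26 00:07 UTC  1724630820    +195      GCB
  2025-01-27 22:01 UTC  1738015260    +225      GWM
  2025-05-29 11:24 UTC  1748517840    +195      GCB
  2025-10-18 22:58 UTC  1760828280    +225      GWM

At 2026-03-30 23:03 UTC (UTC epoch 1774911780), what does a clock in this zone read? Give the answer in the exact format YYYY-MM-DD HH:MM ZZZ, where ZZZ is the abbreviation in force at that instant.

2026-03-31 02:48 GWM

Query: 2026-03-30 23:03 UTC
Rule 4/4 (GWM, +03:45): 2025-10-18 22:58 UTC ≤ query < +∞
23·60 + 3 + 225 = 1608 min
1608 = 1·1440 + 168; 168 = 2·60 + 48 → 02:48, 2026-03-30 + 1 day = 2026-03-31
→ 2026-03-31 02:48 GWM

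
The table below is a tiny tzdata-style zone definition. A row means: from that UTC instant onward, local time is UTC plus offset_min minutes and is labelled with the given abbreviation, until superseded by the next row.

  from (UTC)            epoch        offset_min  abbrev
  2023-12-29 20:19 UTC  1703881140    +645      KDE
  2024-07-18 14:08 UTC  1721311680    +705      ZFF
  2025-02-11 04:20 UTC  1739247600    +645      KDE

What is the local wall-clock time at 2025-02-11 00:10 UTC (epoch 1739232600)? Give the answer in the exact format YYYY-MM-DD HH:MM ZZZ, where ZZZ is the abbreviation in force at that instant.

2025-02-11 11:55 ZFF

Query: 2025-02-11 00:10 UTC
Rule 2/3 (ZFF, +11:45): 2024-07-18 14:08 UTC ≤ query < 2025-02-11 04:20 UTC
0·60 + 10 + 705 = 715 min
715 = 0·1440 + 715; 715 = 11·60 + 55 → 11:55, same day
→ 2025-02-11 11:55 ZFF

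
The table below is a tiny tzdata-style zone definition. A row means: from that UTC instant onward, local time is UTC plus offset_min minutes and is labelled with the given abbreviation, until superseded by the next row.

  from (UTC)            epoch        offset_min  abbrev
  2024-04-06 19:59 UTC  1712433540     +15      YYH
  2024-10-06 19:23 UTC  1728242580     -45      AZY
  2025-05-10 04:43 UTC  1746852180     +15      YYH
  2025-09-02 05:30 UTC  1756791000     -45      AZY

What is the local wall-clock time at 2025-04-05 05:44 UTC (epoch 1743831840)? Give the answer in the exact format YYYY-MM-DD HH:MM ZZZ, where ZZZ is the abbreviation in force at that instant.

Query: 2025-04-05 05:44 UTC
Rule 2/4 (AZY, -00:45): 2024-10-06 19:23 UTC ≤ query < 2025-05-10 04:43 UTC
5·60 + 44 - 45 = 299 min
299 = 0·1440 + 299; 299 = 4·60 + 59 → 04:59, same day
→ 2025-04-05 04:59 AZY

2025-04-05 04:59 AZY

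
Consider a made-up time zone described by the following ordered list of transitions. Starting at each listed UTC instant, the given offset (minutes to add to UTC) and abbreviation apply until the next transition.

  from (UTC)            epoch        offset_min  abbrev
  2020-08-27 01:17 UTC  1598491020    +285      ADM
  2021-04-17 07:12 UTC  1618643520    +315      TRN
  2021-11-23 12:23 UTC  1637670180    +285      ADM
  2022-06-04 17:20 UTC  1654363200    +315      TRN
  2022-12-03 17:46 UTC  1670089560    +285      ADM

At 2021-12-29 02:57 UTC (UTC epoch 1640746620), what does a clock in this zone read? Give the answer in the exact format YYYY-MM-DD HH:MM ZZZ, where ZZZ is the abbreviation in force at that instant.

Query: 2021-12-29 02:57 UTC
Rule 3/5 (ADM, +04:45): 2021-11-23 12:23 UTC ≤ query < 2022-06-04 17:20 UTC
2·60 + 57 + 285 = 462 min
462 = 0·1440 + 462; 462 = 7·60 + 42 → 07:42, same day
→ 2021-12-29 07:42 ADM

2021-12-29 07:42 ADM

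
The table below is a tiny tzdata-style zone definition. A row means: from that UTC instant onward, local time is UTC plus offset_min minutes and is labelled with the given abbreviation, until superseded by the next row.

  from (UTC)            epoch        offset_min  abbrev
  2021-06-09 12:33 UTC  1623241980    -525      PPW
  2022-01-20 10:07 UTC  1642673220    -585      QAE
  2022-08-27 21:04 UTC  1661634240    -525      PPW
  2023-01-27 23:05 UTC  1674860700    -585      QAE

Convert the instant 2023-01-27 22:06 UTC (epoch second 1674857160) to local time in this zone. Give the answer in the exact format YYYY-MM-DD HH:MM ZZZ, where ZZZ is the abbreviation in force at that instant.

2023-01-27 13:21 PPW

Query: 2023-01-27 22:06 UTC
Rule 3/4 (PPW, -08:45): 2022-08-27 21:04 UTC ≤ query < 2023-01-27 23:05 UTC
22·60 + 6 - 525 = 801 min
801 = 0·1440 + 801; 801 = 13·60 + 21 → 13:21, same day
→ 2023-01-27 13:21 PPW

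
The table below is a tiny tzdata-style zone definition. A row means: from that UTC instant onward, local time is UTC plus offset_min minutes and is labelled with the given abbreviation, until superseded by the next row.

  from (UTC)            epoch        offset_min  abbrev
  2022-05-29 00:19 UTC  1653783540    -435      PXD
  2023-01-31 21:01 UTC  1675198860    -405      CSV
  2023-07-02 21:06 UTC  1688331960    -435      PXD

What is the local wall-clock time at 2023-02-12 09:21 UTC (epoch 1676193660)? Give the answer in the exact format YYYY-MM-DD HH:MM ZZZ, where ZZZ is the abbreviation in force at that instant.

2023-02-12 02:36 CSV

Query: 2023-02-12 09:21 UTC
Rule 2/3 (CSV, -06:45): 2023-01-31 21:01 UTC ≤ query < 2023-07-02 21:06 UTC
9·60 + 21 - 405 = 156 min
156 = 0·1440 + 156; 156 = 2·60 + 36 → 02:36, same day
→ 2023-02-12 02:36 CSV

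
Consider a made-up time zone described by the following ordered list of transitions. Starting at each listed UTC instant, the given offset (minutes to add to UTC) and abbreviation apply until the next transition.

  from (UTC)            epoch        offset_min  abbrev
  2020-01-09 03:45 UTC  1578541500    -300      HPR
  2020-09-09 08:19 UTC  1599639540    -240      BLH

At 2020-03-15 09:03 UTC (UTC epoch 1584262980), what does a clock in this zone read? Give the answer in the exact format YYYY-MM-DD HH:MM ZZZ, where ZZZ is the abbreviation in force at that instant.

2020-03-15 04:03 HPR

Query: 2020-03-15 09:03 UTC
Rule 1/2 (HPR, -05:00): 2020-01-09 03:45 UTC ≤ query < 2020-09-09 08:19 UTC
9·60 + 3 - 300 = 243 min
243 = 0·1440 + 243; 243 = 4·60 + 3 → 04:03, same day
→ 2020-03-15 04:03 HPR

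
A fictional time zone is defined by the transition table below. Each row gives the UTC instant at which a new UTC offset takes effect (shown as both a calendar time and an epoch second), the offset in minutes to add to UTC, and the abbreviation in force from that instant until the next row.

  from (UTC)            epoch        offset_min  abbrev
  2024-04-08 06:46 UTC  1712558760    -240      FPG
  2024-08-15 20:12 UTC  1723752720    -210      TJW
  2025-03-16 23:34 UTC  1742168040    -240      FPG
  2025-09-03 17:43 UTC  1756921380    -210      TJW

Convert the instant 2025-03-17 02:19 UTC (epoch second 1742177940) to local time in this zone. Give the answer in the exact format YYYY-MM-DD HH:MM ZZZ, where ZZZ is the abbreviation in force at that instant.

2025-03-16 22:19 FPG

Query: 2025-03-17 02:19 UTC
Rule 3/4 (FPG, -04:00): 2025-03-16 23:34 UTC ≤ query < 2025-09-03 17:43 UTC
2·60 + 19 - 240 = -101 min
-101 = -1·1440 + 1339; 1339 = 22·60 + 19 → 22:19, 2025-03-17 - 1 day = 2025-03-16
→ 2025-03-16 22:19 FPG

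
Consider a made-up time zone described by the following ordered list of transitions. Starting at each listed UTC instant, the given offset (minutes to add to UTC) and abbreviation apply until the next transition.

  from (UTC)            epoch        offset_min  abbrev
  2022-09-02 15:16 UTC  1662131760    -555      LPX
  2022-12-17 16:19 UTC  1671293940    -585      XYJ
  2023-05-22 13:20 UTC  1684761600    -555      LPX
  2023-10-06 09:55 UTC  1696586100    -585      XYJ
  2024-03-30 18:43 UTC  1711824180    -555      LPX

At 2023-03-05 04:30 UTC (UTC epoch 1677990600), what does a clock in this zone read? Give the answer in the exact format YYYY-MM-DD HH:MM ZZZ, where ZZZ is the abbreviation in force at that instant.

Query: 2023-03-05 04:30 UTC
Rule 2/5 (XYJ, -09:45): 2022-12-17 16:19 UTC ≤ query < 2023-05-22 13:20 UTC
4·60 + 30 - 585 = -315 min
-315 = -1·1440 + 1125; 1125 = 18·60 + 45 → 18:45, 2023-03-05 - 1 day = 2023-03-04
→ 2023-03-04 18:45 XYJ

2023-03-04 18:45 XYJ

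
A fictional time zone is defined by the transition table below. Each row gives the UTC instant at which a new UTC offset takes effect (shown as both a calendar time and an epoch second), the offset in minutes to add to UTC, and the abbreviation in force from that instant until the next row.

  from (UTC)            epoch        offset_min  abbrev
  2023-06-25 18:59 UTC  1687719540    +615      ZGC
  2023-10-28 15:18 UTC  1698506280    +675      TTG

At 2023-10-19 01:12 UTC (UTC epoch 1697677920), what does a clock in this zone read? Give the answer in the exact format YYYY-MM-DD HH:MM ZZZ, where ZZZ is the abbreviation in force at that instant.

Query: 2023-10-19 01:12 UTC
Rule 1/2 (ZGC, +10:15): 2023-06-25 18:59 UTC ≤ query < 2023-10-28 15:18 UTC
1·60 + 12 + 615 = 687 min
687 = 0·1440 + 687; 687 = 11·60 + 27 → 11:27, same day
→ 2023-10-19 11:27 ZGC

2023-10-19 11:27 ZGC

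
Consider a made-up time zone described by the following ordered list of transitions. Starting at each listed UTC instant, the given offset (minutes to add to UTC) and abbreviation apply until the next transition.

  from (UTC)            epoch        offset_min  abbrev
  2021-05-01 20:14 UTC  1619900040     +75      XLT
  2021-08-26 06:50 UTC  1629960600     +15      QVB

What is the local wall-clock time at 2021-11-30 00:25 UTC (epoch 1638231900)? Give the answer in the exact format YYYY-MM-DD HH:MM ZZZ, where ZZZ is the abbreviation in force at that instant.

2021-11-30 00:40 QVB

Query: 2021-11-30 00:25 UTC
Rule 2/2 (QVB, +00:15): 2021-08-26 06:50 UTC ≤ query < +∞
0·60 + 25 + 15 = 40 min
40 = 0·1440 + 40; 40 = 0·60 + 40 → 00:40, same day
→ 2021-11-30 00:40 QVB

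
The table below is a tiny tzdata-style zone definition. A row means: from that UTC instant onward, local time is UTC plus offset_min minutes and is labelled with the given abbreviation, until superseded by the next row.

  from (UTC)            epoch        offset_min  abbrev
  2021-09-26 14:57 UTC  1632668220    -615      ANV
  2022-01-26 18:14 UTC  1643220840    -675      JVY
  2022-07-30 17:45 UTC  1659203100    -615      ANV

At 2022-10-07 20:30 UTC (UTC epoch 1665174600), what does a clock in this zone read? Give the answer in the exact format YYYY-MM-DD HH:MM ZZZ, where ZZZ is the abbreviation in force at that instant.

2022-10-07 10:15 ANV

Query: 2022-10-07 20:30 UTC
Rule 3/3 (ANV, -10:15): 2022-07-30 17:45 UTC ≤ query < +∞
20·60 + 30 - 615 = 615 min
615 = 0·1440 + 615; 615 = 10·60 + 15 → 10:15, same day
→ 2022-10-07 10:15 ANV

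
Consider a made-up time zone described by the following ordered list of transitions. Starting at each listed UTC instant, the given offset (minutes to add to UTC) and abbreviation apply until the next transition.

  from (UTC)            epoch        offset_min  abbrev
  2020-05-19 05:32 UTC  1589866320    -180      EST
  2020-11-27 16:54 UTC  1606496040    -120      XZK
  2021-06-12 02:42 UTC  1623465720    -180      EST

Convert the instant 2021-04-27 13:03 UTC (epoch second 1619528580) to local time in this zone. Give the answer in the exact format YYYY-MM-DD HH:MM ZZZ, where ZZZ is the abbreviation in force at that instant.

2021-04-27 11:03 XZK

Query: 2021-04-27 13:03 UTC
Rule 2/3 (XZK, -02:00): 2020-11-27 16:54 UTC ≤ query < 2021-06-12 02:42 UTC
13·60 + 3 - 120 = 663 min
663 = 0·1440 + 663; 663 = 11·60 + 3 → 11:03, same day
→ 2021-04-27 11:03 XZK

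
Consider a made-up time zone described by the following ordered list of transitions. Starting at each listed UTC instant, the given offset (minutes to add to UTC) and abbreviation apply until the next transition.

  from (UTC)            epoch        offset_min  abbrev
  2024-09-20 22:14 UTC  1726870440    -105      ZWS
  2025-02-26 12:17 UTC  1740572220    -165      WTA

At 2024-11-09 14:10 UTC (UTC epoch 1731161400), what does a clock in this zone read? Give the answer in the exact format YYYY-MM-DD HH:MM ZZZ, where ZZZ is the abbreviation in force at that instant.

Query: 2024-11-09 14:10 UTC
Rule 1/2 (ZWS, -01:45): 2024-09-20 22:14 UTC ≤ query < 2025-02-26 12:17 UTC
14·60 + 10 - 105 = 745 min
745 = 0·1440 + 745; 745 = 12·60 + 25 → 12:25, same day
→ 2024-11-09 12:25 ZWS

2024-11-09 12:25 ZWS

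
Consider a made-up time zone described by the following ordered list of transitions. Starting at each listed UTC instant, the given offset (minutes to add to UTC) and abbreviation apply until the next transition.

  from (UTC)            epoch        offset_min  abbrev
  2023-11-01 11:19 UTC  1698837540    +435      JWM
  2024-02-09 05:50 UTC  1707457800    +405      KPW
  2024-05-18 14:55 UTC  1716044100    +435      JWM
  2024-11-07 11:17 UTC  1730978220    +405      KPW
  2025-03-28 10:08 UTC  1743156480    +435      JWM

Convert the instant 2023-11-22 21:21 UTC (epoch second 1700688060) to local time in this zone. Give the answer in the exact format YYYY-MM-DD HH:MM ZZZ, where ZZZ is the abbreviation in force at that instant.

2023-11-23 04:36 JWM

Query: 2023-11-22 21:21 UTC
Rule 1/5 (JWM, +07:15): 2023-11-01 11:19 UTC ≤ query < 2024-02-09 05:50 UTC
21·60 + 21 + 435 = 1716 min
1716 = 1·1440 + 276; 276 = 4·60 + 36 → 04:36, 2023-11-22 + 1 day = 2023-11-23
→ 2023-11-23 04:36 JWM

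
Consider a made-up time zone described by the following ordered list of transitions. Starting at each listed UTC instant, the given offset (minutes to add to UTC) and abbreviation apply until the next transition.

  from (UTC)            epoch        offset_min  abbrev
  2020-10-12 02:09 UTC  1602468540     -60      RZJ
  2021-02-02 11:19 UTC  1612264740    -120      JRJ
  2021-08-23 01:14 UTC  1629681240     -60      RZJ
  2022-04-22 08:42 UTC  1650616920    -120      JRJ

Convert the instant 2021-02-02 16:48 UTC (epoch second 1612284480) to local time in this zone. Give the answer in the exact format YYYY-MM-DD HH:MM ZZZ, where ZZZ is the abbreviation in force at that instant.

2021-02-02 14:48 JRJ

Query: 2021-02-02 16:48 UTC
Rule 2/4 (JRJ, -02:00): 2021-02-02 11:19 UTC ≤ query < 2021-08-23 01:14 UTC
16·60 + 48 - 120 = 888 min
888 = 0·1440 + 888; 888 = 14·60 + 48 → 14:48, same day
→ 2021-02-02 14:48 JRJ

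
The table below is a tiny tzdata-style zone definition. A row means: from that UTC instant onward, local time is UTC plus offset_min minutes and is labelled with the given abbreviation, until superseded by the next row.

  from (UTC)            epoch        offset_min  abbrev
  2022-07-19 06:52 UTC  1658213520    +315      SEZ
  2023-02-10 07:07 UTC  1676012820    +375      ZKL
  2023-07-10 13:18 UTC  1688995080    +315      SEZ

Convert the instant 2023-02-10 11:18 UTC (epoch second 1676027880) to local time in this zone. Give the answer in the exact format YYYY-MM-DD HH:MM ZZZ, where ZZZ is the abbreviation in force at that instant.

2023-02-10 17:33 ZKL

Query: 2023-02-10 11:18 UTC
Rule 2/3 (ZKL, +06:15): 2023-02-10 07:07 UTC ≤ query < 2023-07-10 13:18 UTC
11·60 + 18 + 375 = 1053 min
1053 = 0·1440 + 1053; 1053 = 17·60 + 33 → 17:33, same day
→ 2023-02-10 17:33 ZKL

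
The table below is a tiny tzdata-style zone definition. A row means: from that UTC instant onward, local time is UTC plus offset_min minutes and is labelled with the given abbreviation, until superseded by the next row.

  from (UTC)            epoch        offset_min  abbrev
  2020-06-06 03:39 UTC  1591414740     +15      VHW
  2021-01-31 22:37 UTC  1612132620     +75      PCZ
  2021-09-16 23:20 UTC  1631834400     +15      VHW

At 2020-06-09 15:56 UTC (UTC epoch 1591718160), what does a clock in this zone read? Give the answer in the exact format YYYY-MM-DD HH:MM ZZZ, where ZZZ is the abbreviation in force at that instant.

2020-06-09 16:11 VHW

Query: 2020-06-09 15:56 UTC
Rule 1/3 (VHW, +00:15): 2020-06-06 03:39 UTC ≤ query < 2021-01-31 22:37 UTC
15·60 + 56 + 15 = 971 min
971 = 0·1440 + 971; 971 = 16·60 + 11 → 16:11, same day
→ 2020-06-09 16:11 VHW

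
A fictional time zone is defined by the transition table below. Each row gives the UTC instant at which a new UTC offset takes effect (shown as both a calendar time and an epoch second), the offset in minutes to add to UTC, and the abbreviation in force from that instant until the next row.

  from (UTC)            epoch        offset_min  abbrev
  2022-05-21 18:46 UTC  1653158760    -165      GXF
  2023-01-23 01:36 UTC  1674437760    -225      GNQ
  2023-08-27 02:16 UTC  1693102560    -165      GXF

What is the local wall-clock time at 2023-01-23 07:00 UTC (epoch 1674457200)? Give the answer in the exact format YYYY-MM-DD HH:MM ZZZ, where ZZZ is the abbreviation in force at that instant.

Query: 2023-01-23 07:00 UTC
Rule 2/3 (GNQ, -03:45): 2023-01-23 01:36 UTC ≤ query < 2023-08-27 02:16 UTC
7·60 + 0 - 225 = 195 min
195 = 0·1440 + 195; 195 = 3·60 + 15 → 03:15, same day
→ 2023-01-23 03:15 GNQ

2023-01-23 03:15 GNQ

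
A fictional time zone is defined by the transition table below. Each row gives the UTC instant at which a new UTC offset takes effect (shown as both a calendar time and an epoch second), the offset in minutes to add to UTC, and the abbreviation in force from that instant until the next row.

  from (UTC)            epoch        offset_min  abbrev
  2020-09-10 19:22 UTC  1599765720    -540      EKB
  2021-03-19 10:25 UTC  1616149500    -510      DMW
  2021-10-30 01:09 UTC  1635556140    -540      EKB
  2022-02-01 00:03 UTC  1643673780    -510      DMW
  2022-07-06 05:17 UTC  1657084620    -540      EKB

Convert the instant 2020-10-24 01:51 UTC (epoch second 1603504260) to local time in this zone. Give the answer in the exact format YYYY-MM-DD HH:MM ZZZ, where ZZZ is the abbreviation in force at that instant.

Query: 2020-10-24 01:51 UTC
Rule 1/5 (EKB, -09:00): 2020-09-10 19:22 UTC ≤ query < 2021-03-19 10:25 UTC
1·60 + 51 - 540 = -429 min
-429 = -1·1440 + 1011; 1011 = 16·60 + 51 → 16:51, 2020-10-24 - 1 day = 2020-10-23
→ 2020-10-23 16:51 EKB

2020-10-23 16:51 EKB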